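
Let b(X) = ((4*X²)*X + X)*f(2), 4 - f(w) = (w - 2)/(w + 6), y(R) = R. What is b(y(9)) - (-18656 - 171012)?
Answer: 201368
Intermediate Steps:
f(w) = 4 - (-2 + w)/(6 + w) (f(w) = 4 - (w - 2)/(w + 6) = 4 - (-2 + w)/(6 + w))
b(X) = 4*X + 16*X³ (b(X) = ((4*X²)*X + X)*((26 + 3*2)/(6 + 2)) = (4*X³ + X)*((26 + 6)/8) = (X + 4*X³)*((⅛)*32) = (X + 4*X³)*4 = 4*X + 16*X³)
b(y(9)) - (-18656 - 171012) = (4*9 + 16*9³) - (-18656 - 171012) = (36 + 16*729) - 1*(-189668) = (36 + 11664) + 189668 = 11700 + 189668 = 201368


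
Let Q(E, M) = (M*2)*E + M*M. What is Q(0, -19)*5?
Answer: 1805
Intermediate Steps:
Q(E, M) = M² + 2*E*M (Q(E, M) = (2*M)*E + M² = 2*E*M + M² = M² + 2*E*M)
Q(0, -19)*5 = -19*(-19 + 2*0)*5 = -19*(-19 + 0)*5 = -19*(-19)*5 = 361*5 = 1805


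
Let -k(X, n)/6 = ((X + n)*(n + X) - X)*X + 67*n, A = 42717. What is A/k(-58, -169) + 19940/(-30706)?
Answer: -59668566493/92221448514 ≈ -0.64701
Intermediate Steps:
k(X, n) = -402*n - 6*X*((X + n)² - X) (k(X, n) = -6*(((X + n)*(n + X) - X)*X + 67*n) = -6*(((X + n)*(X + n) - X)*X + 67*n) = -6*(((X + n)² - X)*X + 67*n) = -6*(X*((X + n)² - X) + 67*n) = -6*(67*n + X*((X + n)² - X)) = -402*n - 6*X*((X + n)² - X))
A/k(-58, -169) + 19940/(-30706) = 42717/(-402*(-169) + 6*(-58)² - 6*(-58)*(-58 - 169)²) + 19940/(-30706) = 42717/(67938 + 6*3364 - 6*(-58)*(-227)²) + 19940*(-1/30706) = 42717/(67938 + 20184 - 6*(-58)*51529) - 9970/15353 = 42717/(67938 + 20184 + 17932092) - 9970/15353 = 42717/18020214 - 9970/15353 = 42717*(1/18020214) - 9970/15353 = 14239/6006738 - 9970/15353 = -59668566493/92221448514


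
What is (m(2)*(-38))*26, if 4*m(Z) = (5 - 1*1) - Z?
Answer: -494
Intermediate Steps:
m(Z) = 1 - Z/4 (m(Z) = ((5 - 1*1) - Z)/4 = ((5 - 1) - Z)/4 = (4 - Z)/4 = 1 - Z/4)
(m(2)*(-38))*26 = ((1 - ¼*2)*(-38))*26 = ((1 - ½)*(-38))*26 = ((½)*(-38))*26 = -19*26 = -494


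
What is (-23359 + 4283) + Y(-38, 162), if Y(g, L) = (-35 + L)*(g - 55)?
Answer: -30887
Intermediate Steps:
Y(g, L) = (-55 + g)*(-35 + L) (Y(g, L) = (-35 + L)*(-55 + g) = (-55 + g)*(-35 + L))
(-23359 + 4283) + Y(-38, 162) = (-23359 + 4283) + (1925 - 55*162 - 35*(-38) + 162*(-38)) = -19076 + (1925 - 8910 + 1330 - 6156) = -19076 - 11811 = -30887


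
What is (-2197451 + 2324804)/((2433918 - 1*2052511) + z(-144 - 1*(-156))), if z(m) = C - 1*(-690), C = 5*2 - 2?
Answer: 127353/382105 ≈ 0.33329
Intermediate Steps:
C = 8 (C = 10 - 2 = 8)
z(m) = 698 (z(m) = 8 - 1*(-690) = 8 + 690 = 698)
(-2197451 + 2324804)/((2433918 - 1*2052511) + z(-144 - 1*(-156))) = (-2197451 + 2324804)/((2433918 - 1*2052511) + 698) = 127353/((2433918 - 2052511) + 698) = 127353/(381407 + 698) = 127353/382105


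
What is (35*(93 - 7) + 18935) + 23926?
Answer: 45871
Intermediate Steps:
(35*(93 - 7) + 18935) + 23926 = (35*86 + 18935) + 23926 = (3010 + 18935) + 23926 = 21945 + 23926 = 45871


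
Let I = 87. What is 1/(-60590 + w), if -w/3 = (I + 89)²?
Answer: -1/153518 ≈ -6.5139e-6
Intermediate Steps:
w = -92928 (w = -3*(87 + 89)² = -3*176² = -3*30976 = -92928)
1/(-60590 + w) = 1/(-60590 - 92928) = 1/(-153518) = -1/153518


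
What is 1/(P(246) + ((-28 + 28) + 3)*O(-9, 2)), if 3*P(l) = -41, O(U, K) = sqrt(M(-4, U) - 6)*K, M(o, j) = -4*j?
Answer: 123/8039 + 54*sqrt(30)/8039 ≈ 0.052092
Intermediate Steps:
O(U, K) = K*sqrt(-6 - 4*U) (O(U, K) = sqrt(-4*U - 6)*K = sqrt(-6 - 4*U)*K = K*sqrt(-6 - 4*U))
P(l) = -41/3 (P(l) = (1/3)*(-41) = -41/3)
1/(P(246) + ((-28 + 28) + 3)*O(-9, 2)) = 1/(-41/3 + ((-28 + 28) + 3)*(2*sqrt(-6 - 4*(-9)))) = 1/(-41/3 + (0 + 3)*(2*sqrt(-6 + 36))) = 1/(-41/3 + 3*(2*sqrt(30))) = 1/(-41/3 + 6*sqrt(30))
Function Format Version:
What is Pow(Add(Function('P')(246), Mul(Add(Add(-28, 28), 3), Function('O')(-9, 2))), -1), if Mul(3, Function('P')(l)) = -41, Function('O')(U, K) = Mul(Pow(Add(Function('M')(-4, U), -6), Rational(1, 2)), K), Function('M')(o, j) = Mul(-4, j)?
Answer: Add(Rational(123, 8039), Mul(Rational(54, 8039), Pow(30, Rational(1, 2)))) ≈ 0.052092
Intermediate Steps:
Function('O')(U, K) = Mul(K, Pow(Add(-6, Mul(-4, U)), Rational(1, 2))) (Function('O')(U, K) = Mul(Pow(Add(Mul(-4, U), -6), Rational(1, 2)), K) = Mul(Pow(Add(-6, Mul(-4, U)), Rational(1, 2)), K) = Mul(K, Pow(Add(-6, Mul(-4, U)), Rational(1, 2))))
Function('P')(l) = Rational(-41, 3) (Function('P')(l) = Mul(Rational(1, 3), -41) = Rational(-41, 3))
Pow(Add(Function('P')(246), Mul(Add(Add(-28, 28), 3), Function('O')(-9, 2))), -1) = Pow(Add(Rational(-41, 3), Mul(Add(Add(-28, 28), 3), Mul(2, Pow(Add(-6, Mul(-4, -9)), Rational(1, 2))))), -1) = Pow(Add(Rational(-41, 3), Mul(Add(0, 3), Mul(2, Pow(Add(-6, 36), Rational(1, 2))))), -1) = Pow(Add(Rational(-41, 3), Mul(3, Mul(2, Pow(30, Rational(1, 2))))), -1) = Pow(Add(Rational(-41, 3), Mul(6, Pow(30, Rational(1, 2)))), -1)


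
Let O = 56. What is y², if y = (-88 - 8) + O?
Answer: 1600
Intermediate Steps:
y = -40 (y = (-88 - 8) + 56 = -96 + 56 = -40)
y² = (-40)² = 1600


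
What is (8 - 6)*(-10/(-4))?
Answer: 5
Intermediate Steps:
(8 - 6)*(-10/(-4)) = 2*(-10*(-¼)) = 2*(5/2) = 5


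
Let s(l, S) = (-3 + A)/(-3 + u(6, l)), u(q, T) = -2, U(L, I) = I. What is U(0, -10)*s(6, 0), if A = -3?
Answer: -12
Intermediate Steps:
s(l, S) = 6/5 (s(l, S) = (-3 - 3)/(-3 - 2) = -6/(-5) = -6*(-1/5) = 6/5)
U(0, -10)*s(6, 0) = -10*6/5 = -12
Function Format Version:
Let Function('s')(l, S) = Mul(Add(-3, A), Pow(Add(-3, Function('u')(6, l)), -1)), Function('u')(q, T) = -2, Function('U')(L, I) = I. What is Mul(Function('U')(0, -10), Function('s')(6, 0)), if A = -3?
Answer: -12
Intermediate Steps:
Function('s')(l, S) = Rational(6, 5) (Function('s')(l, S) = Mul(Add(-3, -3), Pow(Add(-3, -2), -1)) = Mul(-6, Pow(-5, -1)) = Mul(-6, Rational(-1, 5)) = Rational(6, 5))
Mul(Function('U')(0, -10), Function('s')(6, 0)) = Mul(-10, Rational(6, 5)) = -12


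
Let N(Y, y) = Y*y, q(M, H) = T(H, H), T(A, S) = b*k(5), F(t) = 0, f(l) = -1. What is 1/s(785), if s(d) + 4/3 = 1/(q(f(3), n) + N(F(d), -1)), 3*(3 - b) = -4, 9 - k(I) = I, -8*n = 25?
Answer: -156/199 ≈ -0.78392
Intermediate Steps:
n = -25/8 (n = -⅛*25 = -25/8 ≈ -3.1250)
k(I) = 9 - I
b = 13/3 (b = 3 - ⅓*(-4) = 3 + 4/3 = 13/3 ≈ 4.3333)
T(A, S) = 52/3 (T(A, S) = 13*(9 - 1*5)/3 = 13*(9 - 5)/3 = (13/3)*4 = 52/3)
q(M, H) = 52/3
s(d) = -199/156 (s(d) = -4/3 + 1/(52/3 + 0*(-1)) = -4/3 + 1/(52/3 + 0) = -4/3 + 1/(52/3) = -4/3 + 3/52 = -199/156)
1/s(785) = 1/(-199/156) = -156/199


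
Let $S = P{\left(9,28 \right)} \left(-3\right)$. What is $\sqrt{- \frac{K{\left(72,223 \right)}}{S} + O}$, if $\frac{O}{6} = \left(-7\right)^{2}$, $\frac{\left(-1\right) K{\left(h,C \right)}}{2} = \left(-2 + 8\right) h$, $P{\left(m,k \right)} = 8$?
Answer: $\sqrt{258} \approx 16.062$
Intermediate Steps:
$K{\left(h,C \right)} = - 12 h$ ($K{\left(h,C \right)} = - 2 \left(-2 + 8\right) h = - 2 \cdot 6 h = - 12 h$)
$S = -24$ ($S = 8 \left(-3\right) = -24$)
$O = 294$ ($O = 6 \left(-7\right)^{2} = 6 \cdot 49 = 294$)
$\sqrt{- \frac{K{\left(72,223 \right)}}{S} + O} = \sqrt{- \frac{\left(-12\right) 72}{-24} + 294} = \sqrt{- \frac{\left(-864\right) \left(-1\right)}{24} + 294} = \sqrt{\left(-1\right) 36 + 294} = \sqrt{-36 + 294} = \sqrt{258}$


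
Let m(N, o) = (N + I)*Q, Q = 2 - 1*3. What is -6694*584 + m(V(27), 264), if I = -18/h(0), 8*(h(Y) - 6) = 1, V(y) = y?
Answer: -191556683/49 ≈ -3.9093e+6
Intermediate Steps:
h(Y) = 49/8 (h(Y) = 6 + (⅛)*1 = 6 + ⅛ = 49/8)
I = -144/49 (I = -18/49/8 = -18*8/49 = -144/49 ≈ -2.9388)
Q = -1 (Q = 2 - 3 = -1)
m(N, o) = 144/49 - N (m(N, o) = (N - 144/49)*(-1) = (-144/49 + N)*(-1) = 144/49 - N)
-6694*584 + m(V(27), 264) = -6694*584 + (144/49 - 1*27) = -3909296 + (144/49 - 27) = -3909296 - 1179/49 = -191556683/49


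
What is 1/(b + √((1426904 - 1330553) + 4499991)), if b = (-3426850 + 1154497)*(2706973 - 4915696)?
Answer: 1672999445073/8396781429643697830393873 - √4596342/25190344288931093491181619 ≈ 1.9924e-13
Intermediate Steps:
b = 5018998335219 (b = -2272353*(-2208723) = 5018998335219)
1/(b + √((1426904 - 1330553) + 4499991)) = 1/(5018998335219 + √((1426904 - 1330553) + 4499991)) = 1/(5018998335219 + √(96351 + 4499991)) = 1/(5018998335219 + √4596342)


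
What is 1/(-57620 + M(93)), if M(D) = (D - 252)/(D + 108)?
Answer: -67/3860593 ≈ -1.7355e-5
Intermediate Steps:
M(D) = (-252 + D)/(108 + D)
1/(-57620 + M(93)) = 1/(-57620 + (-252 + 93)/(108 + 93)) = 1/(-57620 - 159/201) = 1/(-57620 + (1/201)*(-159)) = 1/(-57620 - 53/67) = 1/(-3860593/67) = -67/3860593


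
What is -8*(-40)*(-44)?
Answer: -14080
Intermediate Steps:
-8*(-40)*(-44) = 320*(-44) = -14080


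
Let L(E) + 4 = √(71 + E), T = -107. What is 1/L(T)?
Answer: -1/13 - 3*I/26 ≈ -0.076923 - 0.11538*I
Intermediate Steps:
L(E) = -4 + √(71 + E)
1/L(T) = 1/(-4 + √(71 - 107)) = 1/(-4 + √(-36)) = 1/(-4 + 6*I) = (-4 - 6*I)/52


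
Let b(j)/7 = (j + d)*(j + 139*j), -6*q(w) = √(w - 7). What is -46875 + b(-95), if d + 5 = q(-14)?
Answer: 9263125 + 46550*I*√21/3 ≈ 9.2631e+6 + 71106.0*I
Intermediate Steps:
q(w) = -√(-7 + w)/6 (q(w) = -√(w - 7)/6 = -√(-7 + w)/6)
d = -5 - I*√21/6 (d = -5 - √(-7 - 14)/6 = -5 - I*√21/6 ≈ -5.0 - 0.76376*I)
b(j) = 980*j*(-5 + j - I*√21/6) (b(j) = 7*((j + (-5 - I*√21/6))*(j + 139*j)) = 7*((-5 + j - I*√21/6)*(140*j)) = 7*(140*j*(-5 + j - I*√21/6)) = 980*j*(-5 + j - I*√21/6))
-46875 + b(-95) = -46875 + (490/3)*(-95)*(-30 + 6*(-95) - I*√21) = -46875 + (490/3)*(-95)*(-30 - 570 - I*√21) = -46875 + (490/3)*(-95)*(-600 - I*√21) = -46875 + (9310000 + 46550*I*√21/3) = 9263125 + 46550*I*√21/3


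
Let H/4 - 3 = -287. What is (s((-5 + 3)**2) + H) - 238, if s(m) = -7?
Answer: -1381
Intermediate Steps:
H = -1136 (H = 12 + 4*(-287) = 12 - 1148 = -1136)
(s((-5 + 3)**2) + H) - 238 = (-7 - 1136) - 238 = -1143 - 238 = -1381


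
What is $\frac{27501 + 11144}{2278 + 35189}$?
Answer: $\frac{38645}{37467} \approx 1.0314$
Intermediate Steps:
$\frac{27501 + 11144}{2278 + 35189} = \frac{38645}{37467}$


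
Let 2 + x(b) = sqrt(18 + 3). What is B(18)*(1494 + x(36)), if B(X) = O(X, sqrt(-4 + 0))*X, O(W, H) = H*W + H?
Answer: 684*I*(1492 + sqrt(21)) ≈ 1.0237e+6*I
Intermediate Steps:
O(W, H) = H + H*W
B(X) = 2*I*X*(1 + X) (B(X) = (sqrt(-4 + 0)*(1 + X))*X = (sqrt(-4)*(1 + X))*X = ((2*I)*(1 + X))*X = (2*I*(1 + X))*X = 2*I*X*(1 + X))
x(b) = -2 + sqrt(21) (x(b) = -2 + sqrt(18 + 3) = -2 + sqrt(21))
B(18)*(1494 + x(36)) = (2*I*18*(1 + 18))*(1494 + (-2 + sqrt(21))) = (2*I*18*19)*(1492 + sqrt(21)) = (684*I)*(1492 + sqrt(21)) = 684*I*(1492 + sqrt(21))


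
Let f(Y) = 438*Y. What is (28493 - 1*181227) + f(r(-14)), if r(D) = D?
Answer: -158866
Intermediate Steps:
(28493 - 1*181227) + f(r(-14)) = (28493 - 1*181227) + 438*(-14) = (28493 - 181227) - 6132 = -152734 - 6132 = -158866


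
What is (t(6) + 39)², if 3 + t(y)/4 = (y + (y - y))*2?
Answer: 5625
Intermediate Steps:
t(y) = -12 + 8*y (t(y) = -12 + 4*((y + (y - y))*2) = -12 + 4*((y + 0)*2) = -12 + 4*(y*2) = -12 + 4*(2*y) = -12 + 8*y)
(t(6) + 39)² = ((-12 + 8*6) + 39)² = ((-12 + 48) + 39)² = (36 + 39)² = 75² = 5625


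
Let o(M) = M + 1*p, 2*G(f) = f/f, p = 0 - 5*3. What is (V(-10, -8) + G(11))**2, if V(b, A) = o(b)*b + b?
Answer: 231361/4 ≈ 57840.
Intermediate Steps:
p = -15 (p = 0 - 15 = -15)
G(f) = 1/2 (G(f) = (f/f)/2 = (1/2)*1 = 1/2)
o(M) = -15 + M (o(M) = M + 1*(-15) = M - 15 = -15 + M)
V(b, A) = b + b*(-15 + b) (V(b, A) = (-15 + b)*b + b = b*(-15 + b) + b = b + b*(-15 + b))
(V(-10, -8) + G(11))**2 = (-10*(-14 - 10) + 1/2)**2 = (-10*(-24) + 1/2)**2 = (240 + 1/2)**2 = (481/2)**2 = 231361/4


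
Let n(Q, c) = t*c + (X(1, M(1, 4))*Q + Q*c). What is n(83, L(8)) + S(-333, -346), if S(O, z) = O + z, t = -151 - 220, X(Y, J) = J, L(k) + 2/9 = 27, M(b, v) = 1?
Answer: -8308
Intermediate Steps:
L(k) = 241/9 (L(k) = -2/9 + 27 = 241/9)
t = -371
n(Q, c) = Q - 371*c + Q*c (n(Q, c) = -371*c + (1*Q + Q*c) = -371*c + (Q + Q*c) = Q - 371*c + Q*c)
n(83, L(8)) + S(-333, -346) = (83 - 371*241/9 + 83*(241/9)) + (-333 - 346) = (83 - 89411/9 + 20003/9) - 679 = -7629 - 679 = -8308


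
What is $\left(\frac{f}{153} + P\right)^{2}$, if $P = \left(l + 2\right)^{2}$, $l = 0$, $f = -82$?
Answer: $\frac{280900}{23409} \approx 12.0$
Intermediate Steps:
$P = 4$ ($P = \left(0 + 2\right)^{2} = 2^{2} = 4$)
$\left(\frac{f}{153} + P\right)^{2} = \left(- \frac{82}{153} + 4\right)^{2} = \left(\frac{530}{153}\right)^{2} = \frac{280900}{23409}$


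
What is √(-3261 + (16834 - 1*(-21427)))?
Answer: 50*√14 ≈ 187.08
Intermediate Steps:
√(-3261 + (16834 - 1*(-21427))) = √(-3261 + (16834 + 21427)) = √(-3261 + 38261) = √35000 = 50*√14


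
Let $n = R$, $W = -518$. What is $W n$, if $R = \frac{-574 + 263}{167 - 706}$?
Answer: $- \frac{23014}{77} \approx -298.88$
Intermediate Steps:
$R = \frac{311}{539}$ ($R = - \frac{311}{-539} = \left(-311\right) \left(- \frac{1}{539}\right) = \frac{311}{539} \approx 0.57699$)
$n = \frac{311}{539} \approx 0.57699$
$W n = \left(-518\right) \frac{311}{539} = - \frac{23014}{77}$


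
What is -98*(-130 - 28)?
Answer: 15484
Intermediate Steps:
-98*(-130 - 28) = -98*(-158) = 15484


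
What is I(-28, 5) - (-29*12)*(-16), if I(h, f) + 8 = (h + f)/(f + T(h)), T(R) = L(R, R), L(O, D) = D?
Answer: -5575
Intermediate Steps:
T(R) = R
I(h, f) = -7 (I(h, f) = -8 + (h + f)/(f + h) = -8 + (f + h)/(f + h) = -8 + 1 = -7)
I(-28, 5) - (-29*12)*(-16) = -7 - (-29*12)*(-16) = -7 - (-348)*(-16) = -7 - 1*5568 = -7 - 5568 = -5575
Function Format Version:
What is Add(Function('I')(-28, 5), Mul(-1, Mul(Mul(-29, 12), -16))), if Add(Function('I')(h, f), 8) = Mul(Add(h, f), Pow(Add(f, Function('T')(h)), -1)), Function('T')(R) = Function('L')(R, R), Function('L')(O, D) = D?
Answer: -5575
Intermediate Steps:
Function('T')(R) = R
Function('I')(h, f) = -7 (Function('I')(h, f) = Add(-8, Mul(Add(h, f), Pow(Add(f, h), -1))) = Add(-8, Mul(Add(f, h), Pow(Add(f, h), -1))) = Add(-8, 1) = -7)
Add(Function('I')(-28, 5), Mul(-1, Mul(Mul(-29, 12), -16))) = Add(-7, Mul(-1, Mul(Mul(-29, 12), -16))) = Add(-7, Mul(-1, Mul(-348, -16))) = Add(-7, Mul(-1, 5568)) = Add(-7, -5568) = -5575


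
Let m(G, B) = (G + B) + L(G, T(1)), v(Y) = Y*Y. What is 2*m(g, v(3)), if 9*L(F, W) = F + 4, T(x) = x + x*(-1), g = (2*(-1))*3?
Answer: 50/9 ≈ 5.5556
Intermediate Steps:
g = -6 (g = -2*3 = -6)
v(Y) = Y**2
T(x) = 0 (T(x) = x - x = 0)
L(F, W) = 4/9 + F/9 (L(F, W) = (F + 4)/9 = (4 + F)/9 = 4/9 + F/9)
m(G, B) = 4/9 + B + 10*G/9 (m(G, B) = (G + B) + (4/9 + G/9) = (B + G) + (4/9 + G/9) = 4/9 + B + 10*G/9)
2*m(g, v(3)) = 2*(4/9 + 3**2 + (10/9)*(-6)) = 2*(4/9 + 9 - 20/3) = 2*(25/9) = 50/9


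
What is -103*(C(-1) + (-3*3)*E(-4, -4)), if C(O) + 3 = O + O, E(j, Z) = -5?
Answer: -4120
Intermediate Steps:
C(O) = -3 + 2*O (C(O) = -3 + (O + O) = -3 + 2*O)
-103*(C(-1) + (-3*3)*E(-4, -4)) = -103*((-3 + 2*(-1)) - 3*3*(-5)) = -103*((-3 - 2) - 9*(-5)) = -103*(-5 + 45) = -103*40 = -4120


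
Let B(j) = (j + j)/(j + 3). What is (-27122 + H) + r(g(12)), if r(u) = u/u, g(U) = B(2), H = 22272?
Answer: -4849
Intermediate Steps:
B(j) = 2*j/(3 + j) (B(j) = (2*j)/(3 + j) = 2*j/(3 + j))
g(U) = ⅘ (g(U) = 2*2/(3 + 2) = 2*2/5 = 2*2*(⅕) = ⅘)
r(u) = 1
(-27122 + H) + r(g(12)) = (-27122 + 22272) + 1 = -4850 + 1 = -4849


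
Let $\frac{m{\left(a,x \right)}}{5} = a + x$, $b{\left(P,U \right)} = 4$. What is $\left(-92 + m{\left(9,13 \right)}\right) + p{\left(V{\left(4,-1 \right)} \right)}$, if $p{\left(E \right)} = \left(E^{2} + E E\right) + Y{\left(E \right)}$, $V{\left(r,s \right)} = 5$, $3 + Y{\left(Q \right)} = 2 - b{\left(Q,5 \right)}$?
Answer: $63$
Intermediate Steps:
$Y{\left(Q \right)} = -5$ ($Y{\left(Q \right)} = -3 + \left(2 - 4\right) = -3 - 2 = -5$)
$m{\left(a,x \right)} = 5 a + 5 x$ ($m{\left(a,x \right)} = 5 \left(a + x\right) = 5 a + 5 x$)
$p{\left(E \right)} = -5 + 2 E^{2}$ ($p{\left(E \right)} = \left(E^{2} + E E\right) - 5 = \left(E^{2} + E^{2}\right) - 5 = 2 E^{2} - 5 = -5 + 2 E^{2}$)
$\left(-92 + m{\left(9,13 \right)}\right) + p{\left(V{\left(4,-1 \right)} \right)} = \left(-92 + \left(5 \cdot 9 + 5 \cdot 13\right)\right) - \left(5 - 2 \cdot 5^{2}\right) = \left(-92 + \left(45 + 65\right)\right) + \left(-5 + 2 \cdot 25\right) = \left(-92 + 110\right) + \left(-5 + 50\right) = 18 + 45 = 63$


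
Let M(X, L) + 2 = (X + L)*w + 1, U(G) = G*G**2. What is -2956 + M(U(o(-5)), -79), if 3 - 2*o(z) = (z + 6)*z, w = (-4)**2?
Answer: -3197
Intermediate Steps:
w = 16
o(z) = 3/2 - z*(6 + z)/2 (o(z) = 3/2 - (z + 6)*z/2 = 3/2 - (6 + z)*z/2 = 3/2 - z*(6 + z)/2)
U(G) = G**3
M(X, L) = -1 + 16*L + 16*X (M(X, L) = -2 + ((X + L)*16 + 1) = -2 + ((L + X)*16 + 1) = -2 + ((16*L + 16*X) + 1) = -2 + (1 + 16*L + 16*X) = -1 + 16*L + 16*X)
-2956 + M(U(o(-5)), -79) = -2956 + (-1 + 16*(-79) + 16*(3/2 - 3*(-5) - 1/2*(-5)**2)**3) = -2956 + (-1 - 1264 + 16*(3/2 + 15 - 1/2*25)**3) = -2956 + (-1 - 1264 + 16*(3/2 + 15 - 25/2)**3) = -2956 + (-1 - 1264 + 16*4**3) = -2956 + (-1 - 1264 + 16*64) = -2956 + (-1 - 1264 + 1024) = -2956 - 241 = -3197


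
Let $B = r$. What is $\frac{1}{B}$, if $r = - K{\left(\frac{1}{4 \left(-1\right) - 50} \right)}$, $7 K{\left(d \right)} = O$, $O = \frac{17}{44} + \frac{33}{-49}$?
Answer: $\frac{15092}{619} \approx 24.381$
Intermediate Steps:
$O = - \frac{619}{2156}$ ($O = 17 \cdot \frac{1}{44} + 33 \left(- \frac{1}{49}\right) = \frac{17}{44} - \frac{33}{49} = - \frac{619}{2156} \approx -0.28711$)
$K{\left(d \right)} = - \frac{619}{15092}$ ($K{\left(d \right)} = \frac{1}{7} \left(- \frac{619}{2156}\right) = - \frac{619}{15092}$)
$r = \frac{619}{15092}$ ($r = \left(-1\right) \left(- \frac{619}{15092}\right) = \frac{619}{15092} \approx 0.041015$)
$B = \frac{619}{15092} \approx 0.041015$
$\frac{1}{B} = \frac{1}{\frac{619}{15092}} = \frac{15092}{619}$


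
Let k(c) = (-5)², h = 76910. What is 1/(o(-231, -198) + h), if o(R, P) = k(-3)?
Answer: 1/76935 ≈ 1.2998e-5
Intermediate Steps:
k(c) = 25
o(R, P) = 25
1/(o(-231, -198) + h) = 1/(25 + 76910) = 1/76935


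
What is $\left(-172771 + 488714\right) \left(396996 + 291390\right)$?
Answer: $217490737998$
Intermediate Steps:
$\left(-172771 + 488714\right) \left(396996 + 291390\right) = 315943 \cdot 688386 = 217490737998$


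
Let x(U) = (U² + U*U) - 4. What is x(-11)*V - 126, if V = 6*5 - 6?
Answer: 5586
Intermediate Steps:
x(U) = -4 + 2*U² (x(U) = (U² + U²) - 4 = 2*U² - 4 = -4 + 2*U²)
V = 24 (V = 30 - 6 = 24)
x(-11)*V - 126 = (-4 + 2*(-11)²)*24 - 126 = (-4 + 2*121)*24 - 126 = (-4 + 242)*24 - 126 = 238*24 - 126 = 5712 - 126 = 5586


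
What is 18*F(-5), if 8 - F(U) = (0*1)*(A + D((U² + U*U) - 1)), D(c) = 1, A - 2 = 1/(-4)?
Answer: 144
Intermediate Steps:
A = 7/4 (A = 2 + 1/(-4) = 2 - ¼ = 7/4 ≈ 1.7500)
F(U) = 8 (F(U) = 8 - 0*1*(7/4 + 1) = 8 - 0*11/4 = 8 - 1*0 = 8 + 0 = 8)
18*F(-5) = 18*8 = 144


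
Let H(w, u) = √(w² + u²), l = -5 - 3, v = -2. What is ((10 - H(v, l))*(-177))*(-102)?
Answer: 180540 - 36108*√17 ≈ 31663.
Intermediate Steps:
l = -8
H(w, u) = √(u² + w²)
((10 - H(v, l))*(-177))*(-102) = ((10 - √((-8)² + (-2)²))*(-177))*(-102) = ((10 - √(64 + 4))*(-177))*(-102) = ((10 - √68)*(-177))*(-102) = ((10 - 2*√17)*(-177))*(-102) = (-1770 + 354*√17)*(-102) = 180540 - 36108*√17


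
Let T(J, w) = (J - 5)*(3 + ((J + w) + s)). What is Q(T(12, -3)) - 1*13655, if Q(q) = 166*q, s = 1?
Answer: 1451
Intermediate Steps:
T(J, w) = (-5 + J)*(4 + J + w) (T(J, w) = (J - 5)*(3 + ((J + w) + 1)) = (-5 + J)*(3 + (1 + J + w)) = (-5 + J)*(4 + J + w))
Q(T(12, -3)) - 1*13655 = 166*(-20 + 12² - 1*12 - 5*(-3) + 12*(-3)) - 1*13655 = 166*(-20 + 144 - 12 + 15 - 36) - 13655 = 166*91 - 13655 = 15106 - 13655 = 1451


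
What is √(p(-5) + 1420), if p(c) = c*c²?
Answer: √1295 ≈ 35.986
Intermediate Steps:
p(c) = c³
√(p(-5) + 1420) = √((-5)³ + 1420) = √(-125 + 1420) = √1295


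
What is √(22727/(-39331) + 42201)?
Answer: 2*√16320249031531/39331 ≈ 205.43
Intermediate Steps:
√(22727/(-39331) + 42201) = √(22727*(-1/39331) + 42201) = √(-22727/39331 + 42201) = √(1659784804/39331) = 2*√16320249031531/39331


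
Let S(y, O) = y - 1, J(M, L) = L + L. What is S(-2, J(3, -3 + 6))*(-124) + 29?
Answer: 401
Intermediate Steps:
J(M, L) = 2*L
S(y, O) = -1 + y
S(-2, J(3, -3 + 6))*(-124) + 29 = (-1 - 2)*(-124) + 29 = -3*(-124) + 29 = 372 + 29 = 401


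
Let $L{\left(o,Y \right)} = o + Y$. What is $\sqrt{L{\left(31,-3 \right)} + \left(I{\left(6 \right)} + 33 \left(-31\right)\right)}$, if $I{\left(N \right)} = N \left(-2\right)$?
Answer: $i \sqrt{1007} \approx 31.733 i$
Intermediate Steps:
$I{\left(N \right)} = - 2 N$
$L{\left(o,Y \right)} = Y + o$
$\sqrt{L{\left(31,-3 \right)} + \left(I{\left(6 \right)} + 33 \left(-31\right)\right)} = \sqrt{\left(-3 + 31\right) + \left(\left(-2\right) 6 + 33 \left(-31\right)\right)} = \sqrt{28 - 1035} = \sqrt{-1007} = i \sqrt{1007}$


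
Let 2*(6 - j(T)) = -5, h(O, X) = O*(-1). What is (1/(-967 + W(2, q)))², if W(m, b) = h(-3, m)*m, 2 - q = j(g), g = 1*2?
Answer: 1/923521 ≈ 1.0828e-6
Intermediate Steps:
h(O, X) = -O
g = 2
j(T) = 17/2 (j(T) = 6 - ½*(-5) = 6 + 5/2 = 17/2)
q = -13/2 (q = 2 - 1*17/2 = 2 - 17/2 = -13/2 ≈ -6.5000)
W(m, b) = 3*m (W(m, b) = (-1*(-3))*m = 3*m)
(1/(-967 + W(2, q)))² = (1/(-967 + 3*2))² = (1/(-967 + 6))² = (1/(-961))² = (-1/961)² = 1/923521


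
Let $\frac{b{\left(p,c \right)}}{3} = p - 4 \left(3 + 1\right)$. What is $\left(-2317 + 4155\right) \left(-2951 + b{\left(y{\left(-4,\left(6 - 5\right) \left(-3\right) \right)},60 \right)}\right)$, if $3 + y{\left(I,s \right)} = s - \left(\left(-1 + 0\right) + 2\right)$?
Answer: $-5550760$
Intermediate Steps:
$y{\left(I,s \right)} = -4 + s$ ($y{\left(I,s \right)} = -3 + \left(s - \left(\left(-1 + 0\right) + 2\right)\right) = -3 + \left(s - \left(-1 + 2\right)\right) = -3 + \left(s - 1\right) = -3 + \left(-1 + s\right) = -4 + s$)
$b{\left(p,c \right)} = -48 + 3 p$ ($b{\left(p,c \right)} = 3 \left(p - 4 \left(3 + 1\right)\right) = 3 \left(p - 16\right) = 3 \left(-16 + p\right) = -48 + 3 p$)
$\left(-2317 + 4155\right) \left(-2951 + b{\left(y{\left(-4,\left(6 - 5\right) \left(-3\right) \right)},60 \right)}\right) = \left(-2317 + 4155\right) \left(-2951 - \left(48 - 3 \left(-4 + \left(6 - 5\right) \left(-3\right)\right)\right)\right) = 1838 \left(-2951 - \left(48 - 3 \left(-4 + 1 \left(-3\right)\right)\right)\right) = 1838 \left(-2951 - \left(48 - 3 \left(-4 - 3\right)\right)\right) = 1838 \left(-2951 + \left(-48 + 3 \left(-7\right)\right)\right) = 1838 \left(-2951 - 69\right) = 1838 \left(-3020\right) = -5550760$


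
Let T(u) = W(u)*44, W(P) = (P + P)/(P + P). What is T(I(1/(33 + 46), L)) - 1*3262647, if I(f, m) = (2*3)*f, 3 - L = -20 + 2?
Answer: -3262603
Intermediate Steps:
W(P) = 1 (W(P) = (2*P)/((2*P)) = (2*P)*(1/(2*P)) = 1)
L = 21 (L = 3 - (-20 + 2) = 3 - 1*(-18) = 3 + 18 = 21)
I(f, m) = 6*f
T(u) = 44 (T(u) = 1*44 = 44)
T(I(1/(33 + 46), L)) - 1*3262647 = 44 - 1*3262647 = 44 - 3262647 = -3262603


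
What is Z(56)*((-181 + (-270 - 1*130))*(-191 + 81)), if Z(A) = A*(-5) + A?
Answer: -14315840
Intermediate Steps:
Z(A) = -4*A (Z(A) = -5*A + A = -4*A)
Z(56)*((-181 + (-270 - 1*130))*(-191 + 81)) = (-4*56)*((-181 + (-270 - 1*130))*(-191 + 81)) = -224*(-181 + (-270 - 130))*(-110) = -224*(-181 - 400)*(-110) = -(-130144)*(-110) = -224*63910 = -14315840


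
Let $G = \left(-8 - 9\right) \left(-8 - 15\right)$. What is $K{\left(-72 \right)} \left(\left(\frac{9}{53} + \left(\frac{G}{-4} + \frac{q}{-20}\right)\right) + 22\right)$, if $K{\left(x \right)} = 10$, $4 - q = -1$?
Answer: $- \frac{40190}{53} \approx -758.3$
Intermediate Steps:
$q = 5$ ($q = 4 - -1 = 4 + 1 = 5$)
$G = 391$ ($G = \left(-17\right) \left(-23\right) = 391$)
$K{\left(-72 \right)} \left(\left(\frac{9}{53} + \left(\frac{G}{-4} + \frac{q}{-20}\right)\right) + 22\right) = 10 \left(\left(\frac{9}{53} + \left(\frac{391}{-4} + \frac{5}{-20}\right)\right) + 22\right) = 10 \left(\left(9 \cdot \frac{1}{53} + \left(391 \left(- \frac{1}{4}\right) + 5 \left(- \frac{1}{20}\right)\right)\right) + 22\right) = 10 \left(\left(\frac{9}{53} - 98\right) + 22\right) = 10 \left(- \frac{5185}{53} + 22\right) = 10 \left(- \frac{4019}{53}\right) = - \frac{40190}{53}$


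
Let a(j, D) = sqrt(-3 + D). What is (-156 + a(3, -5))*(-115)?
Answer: 17940 - 230*I*sqrt(2) ≈ 17940.0 - 325.27*I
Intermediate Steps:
(-156 + a(3, -5))*(-115) = (-156 + sqrt(-3 - 5))*(-115) = (-156 + sqrt(-8))*(-115) = (-156 + 2*I*sqrt(2))*(-115) = 17940 - 230*I*sqrt(2)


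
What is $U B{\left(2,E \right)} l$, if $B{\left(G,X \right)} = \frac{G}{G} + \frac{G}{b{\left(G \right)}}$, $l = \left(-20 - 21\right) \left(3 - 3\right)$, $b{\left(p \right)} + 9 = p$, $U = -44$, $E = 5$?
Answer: $0$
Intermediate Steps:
$b{\left(p \right)} = -9 + p$
$l = 0$ ($l = \left(-41\right) 0 = 0$)
$B{\left(G,X \right)} = 1 + \frac{G}{-9 + G}$ ($B{\left(G,X \right)} = \frac{G}{G} + \frac{G}{-9 + G} = 1 + \frac{G}{-9 + G}$)
$U B{\left(2,E \right)} l = - 44 \frac{-9 + 2 \cdot 2}{-9 + 2} \cdot 0 = - 44 \frac{-9 + 4}{-7} \cdot 0 = - 44 \left(\left(- \frac{1}{7}\right) \left(-5\right)\right) 0 = \left(-44\right) \frac{5}{7} \cdot 0 = \left(- \frac{220}{7}\right) 0 = 0$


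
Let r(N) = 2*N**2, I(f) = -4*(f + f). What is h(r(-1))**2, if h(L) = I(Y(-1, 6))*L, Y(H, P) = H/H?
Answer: 256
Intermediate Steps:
Y(H, P) = 1
I(f) = -8*f
h(L) = -8*L (h(L) = (-8*1)*L = -8*L)
h(r(-1))**2 = (-16*(-1)**2)**2 = (-16)**2 = 256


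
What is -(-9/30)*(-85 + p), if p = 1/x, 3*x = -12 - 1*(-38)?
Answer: -6621/260 ≈ -25.465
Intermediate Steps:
x = 26/3 (x = (-12 - 1*(-38))/3 = (-12 + 38)/3 = (1/3)*26 = 26/3 ≈ 8.6667)
p = 3/26 (p = 1/(26/3) = 3/26 ≈ 0.11538)
-(-9/30)*(-85 + p) = -(-9/30)*(-85 + 3/26) = -(-9*1/30)*(-2207)/26 = -(-3)*(-2207)/(10*26) = -1*6621/260 = -6621/260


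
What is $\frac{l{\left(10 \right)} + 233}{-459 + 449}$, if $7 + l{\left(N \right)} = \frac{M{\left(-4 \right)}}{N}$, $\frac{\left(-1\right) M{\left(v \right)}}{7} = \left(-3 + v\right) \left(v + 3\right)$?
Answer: $- \frac{2211}{100} \approx -22.11$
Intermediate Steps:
$M{\left(v \right)} = - 7 \left(-3 + v\right) \left(3 + v\right)$ ($M{\left(v \right)} = - 7 \left(-3 + v\right) \left(v + 3\right) = - 7 \left(-3 + v\right) \left(3 + v\right)$)
$l{\left(N \right)} = -7 - \frac{49}{N}$ ($l{\left(N \right)} = -7 + \frac{63 - 7 \left(-4\right)^{2}}{N} = -7 + \frac{63 - 112}{N} = -7 - \frac{49}{N}$)
$\frac{l{\left(10 \right)} + 233}{-459 + 449} = \frac{\left(-7 - \frac{49}{10}\right) + 233}{-459 + 449} = \frac{\left(-7 - \frac{49}{10}\right) + 233}{-10} = \left(\left(-7 - \frac{49}{10}\right) + 233\right) \left(- \frac{1}{10}\right) = \left(- \frac{119}{10} + 233\right) \left(- \frac{1}{10}\right) = \frac{2211}{10} \left(- \frac{1}{10}\right) = - \frac{2211}{100}$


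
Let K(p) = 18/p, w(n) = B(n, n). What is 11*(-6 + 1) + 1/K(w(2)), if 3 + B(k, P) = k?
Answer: -991/18 ≈ -55.056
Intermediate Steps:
B(k, P) = -3 + k
w(n) = -3 + n
11*(-6 + 1) + 1/K(w(2)) = 11*(-6 + 1) + 1/(18/(-3 + 2)) = 11*(-5) + 1/(18/(-1)) = -55 + 1/(18*(-1)) = -55 + 1/(-18) = -55 - 1/18 = -991/18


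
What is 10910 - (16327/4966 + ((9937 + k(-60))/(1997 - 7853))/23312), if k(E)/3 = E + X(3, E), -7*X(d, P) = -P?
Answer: 25879103052380693/2372768466432 ≈ 10907.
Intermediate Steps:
X(d, P) = P/7 (X(d, P) = -(-1)*P/7 = P/7)
k(E) = 24*E/7 (k(E) = 3*(E + E/7) = 3*(8*E/7) = 24*E/7)
10910 - (16327/4966 + ((9937 + k(-60))/(1997 - 7853))/23312) = 10910 - (16327/4966 + ((9937 + (24/7)*(-60))/(1997 - 7853))/23312) = 10910 - (16327*(1/4966) + ((9937 - 1440/7)/(-5856))*(1/23312)) = 10910 - (16327/4966 + ((68119/7)*(-1/5856))*(1/23312)) = 10910 - (16327/4966 - 68119/40992*1/23312) = 10910 - (16327/4966 - 68119/955605504) = 10910 - 1*7800916392427/2372768466432 = 10910 - 7800916392427/2372768466432 = 25879103052380693/2372768466432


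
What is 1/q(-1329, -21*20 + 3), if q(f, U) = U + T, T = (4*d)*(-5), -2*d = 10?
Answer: -1/317 ≈ -0.0031546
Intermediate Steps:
d = -5 (d = -1/2*10 = -5)
T = 100 (T = (4*(-5))*(-5) = -20*(-5) = 100)
q(f, U) = 100 + U (q(f, U) = U + 100 = 100 + U)
1/q(-1329, -21*20 + 3) = 1/(100 + (-21*20 + 3)) = 1/(100 + (-420 + 3)) = 1/(100 - 417) = 1/(-317) = -1/317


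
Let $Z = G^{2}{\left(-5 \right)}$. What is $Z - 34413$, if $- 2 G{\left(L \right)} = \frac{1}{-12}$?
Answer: $- \frac{19821887}{576} \approx -34413.0$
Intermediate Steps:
$G{\left(L \right)} = \frac{1}{24}$ ($G{\left(L \right)} = - \frac{1}{2 \left(-12\right)} = \left(- \frac{1}{2}\right) \left(- \frac{1}{12}\right) = \frac{1}{24}$)
$Z = \frac{1}{576}$ ($Z = \left(\frac{1}{24}\right)^{2} = \frac{1}{576} \approx 0.0017361$)
$Z - 34413 = \frac{1}{576} - 34413 = - \frac{19821887}{576}$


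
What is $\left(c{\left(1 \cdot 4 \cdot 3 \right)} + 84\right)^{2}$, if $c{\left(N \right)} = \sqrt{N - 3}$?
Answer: $7569$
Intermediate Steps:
$c{\left(N \right)} = \sqrt{-3 + N}$
$\left(c{\left(1 \cdot 4 \cdot 3 \right)} + 84\right)^{2} = \left(\sqrt{-3 + 1 \cdot 4 \cdot 3} + 84\right)^{2} = \left(\sqrt{-3 + 4 \cdot 3} + 84\right)^{2} = \left(\sqrt{-3 + 12} + 84\right)^{2} = \left(\sqrt{9} + 84\right)^{2} = \left(3 + 84\right)^{2} = 87^{2} = 7569$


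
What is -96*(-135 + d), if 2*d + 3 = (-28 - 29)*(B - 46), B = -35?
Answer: -208512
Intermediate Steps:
d = 2307 (d = -3/2 + ((-28 - 29)*(-35 - 46))/2 = -3/2 + (-57*(-81))/2 = -3/2 + (1/2)*4617 = -3/2 + 4617/2 = 2307)
-96*(-135 + d) = -96*(-135 + 2307) = -96*2172 = -208512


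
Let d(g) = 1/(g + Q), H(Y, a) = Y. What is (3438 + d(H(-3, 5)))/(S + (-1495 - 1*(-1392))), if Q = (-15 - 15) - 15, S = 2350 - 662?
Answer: 165023/76080 ≈ 2.1691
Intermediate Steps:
S = 1688
Q = -45 (Q = -30 - 15 = -45)
d(g) = 1/(-45 + g) (d(g) = 1/(g - 45) = 1/(-45 + g))
(3438 + d(H(-3, 5)))/(S + (-1495 - 1*(-1392))) = (3438 + 1/(-45 - 3))/(1688 + (-1495 - 1*(-1392))) = (3438 + 1/(-48))/(1688 + (-1495 + 1392)) = (3438 - 1/48)/(1688 - 103) = (165023/48)/1585 = (165023/48)*(1/1585) = 165023/76080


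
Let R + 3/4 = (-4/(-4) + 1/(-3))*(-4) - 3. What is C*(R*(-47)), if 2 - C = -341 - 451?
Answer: 1436743/6 ≈ 2.3946e+5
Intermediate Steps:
R = -77/12 (R = -¾ + ((-4/(-4) + 1/(-3))*(-4) - 3) = -¾ + ((-4*(-¼) + 1*(-⅓))*(-4) - 3) = -¾ + ((1 - ⅓)*(-4) - 3) = -¾ + ((⅔)*(-4) - 3) = -¾ + (-8/3 - 3) = -¾ - 17/3 = -77/12 ≈ -6.4167)
C = 794 (C = 2 - (-341 - 451) = 2 - 1*(-792) = 2 + 792 = 794)
C*(R*(-47)) = 794*(-77/12*(-47)) = 794*(3619/12) = 1436743/6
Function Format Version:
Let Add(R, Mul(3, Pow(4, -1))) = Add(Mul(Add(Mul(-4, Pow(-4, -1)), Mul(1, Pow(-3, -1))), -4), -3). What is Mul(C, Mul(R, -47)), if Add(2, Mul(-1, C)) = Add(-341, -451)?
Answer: Rational(1436743, 6) ≈ 2.3946e+5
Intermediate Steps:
R = Rational(-77, 12) (R = Add(Rational(-3, 4), Add(Mul(Add(Mul(-4, Pow(-4, -1)), Mul(1, Pow(-3, -1))), -4), -3)) = Add(Rational(-3, 4), Add(Mul(Add(Mul(-4, Rational(-1, 4)), Mul(1, Rational(-1, 3))), -4), -3)) = Add(Rational(-3, 4), Add(Mul(Add(1, Rational(-1, 3)), -4), -3)) = Add(Rational(-3, 4), Add(Mul(Rational(2, 3), -4), -3)) = Add(Rational(-3, 4), Add(Rational(-8, 3), -3)) = Add(Rational(-3, 4), Rational(-17, 3)) = Rational(-77, 12) ≈ -6.4167)
C = 794 (C = Add(2, Mul(-1, Add(-341, -451))) = Add(2, Mul(-1, -792)) = Add(2, 792) = 794)
Mul(C, Mul(R, -47)) = Mul(794, Mul(Rational(-77, 12), -47)) = Mul(794, Rational(3619, 12)) = Rational(1436743, 6)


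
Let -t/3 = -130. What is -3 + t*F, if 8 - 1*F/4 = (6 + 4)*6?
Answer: -81123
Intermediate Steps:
t = 390 (t = -3*(-130) = 390)
F = -208 (F = 32 - 4*(6 + 4)*6 = 32 - 40*6 = 32 - 4*60 = 32 - 240 = -208)
-3 + t*F = -3 + 390*(-208) = -3 - 81120 = -81123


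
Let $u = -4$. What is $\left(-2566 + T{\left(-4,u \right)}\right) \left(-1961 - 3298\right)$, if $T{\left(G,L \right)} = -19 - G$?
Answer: $13573479$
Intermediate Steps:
$\left(-2566 + T{\left(-4,u \right)}\right) \left(-1961 - 3298\right) = \left(-2566 - 15\right) \left(-1961 - 3298\right) = \left(-2566 + \left(-19 + 4\right)\right) \left(-5259\right) = \left(-2566 - 15\right) \left(-5259\right) = \left(-2581\right) \left(-5259\right) = 13573479$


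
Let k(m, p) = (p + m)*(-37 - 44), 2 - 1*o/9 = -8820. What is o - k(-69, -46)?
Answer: 70083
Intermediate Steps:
o = 79398 (o = 18 - 9*(-8820) = 18 + 79380 = 79398)
k(m, p) = -81*m - 81*p (k(m, p) = (m + p)*(-81) = -81*m - 81*p)
o - k(-69, -46) = 79398 - (-81*(-69) - 81*(-46)) = 79398 - (5589 + 3726) = 79398 - 1*9315 = 79398 - 9315 = 70083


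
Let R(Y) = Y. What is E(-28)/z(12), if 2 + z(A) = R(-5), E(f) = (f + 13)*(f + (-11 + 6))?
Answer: -495/7 ≈ -70.714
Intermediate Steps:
E(f) = (-5 + f)*(13 + f) (E(f) = (13 + f)*(f - 5) = (13 + f)*(-5 + f) = (-5 + f)*(13 + f))
z(A) = -7 (z(A) = -2 - 5 = -7)
E(-28)/z(12) = (-65 + (-28)² + 8*(-28))/(-7) = (-65 + 784 - 224)*(-⅐) = 495*(-⅐) = -495/7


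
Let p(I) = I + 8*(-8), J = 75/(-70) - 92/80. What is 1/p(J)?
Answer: -140/9271 ≈ -0.015101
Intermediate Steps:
J = -311/140 (J = 75*(-1/70) - 92*1/80 = -15/14 - 23/20 = -311/140 ≈ -2.2214)
p(I) = -64 + I (p(I) = I - 64 = -64 + I)
1/p(J) = 1/(-64 - 311/140) = 1/(-9271/140) = -140/9271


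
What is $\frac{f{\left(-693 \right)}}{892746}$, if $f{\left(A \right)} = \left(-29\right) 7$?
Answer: $- \frac{203}{892746} \approx -0.00022739$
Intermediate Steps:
$f{\left(A \right)} = -203$
$\frac{f{\left(-693 \right)}}{892746} = - \frac{203}{892746}$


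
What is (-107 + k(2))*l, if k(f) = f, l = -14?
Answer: 1470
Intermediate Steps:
(-107 + k(2))*l = (-107 + 2)*(-14) = -105*(-14) = 1470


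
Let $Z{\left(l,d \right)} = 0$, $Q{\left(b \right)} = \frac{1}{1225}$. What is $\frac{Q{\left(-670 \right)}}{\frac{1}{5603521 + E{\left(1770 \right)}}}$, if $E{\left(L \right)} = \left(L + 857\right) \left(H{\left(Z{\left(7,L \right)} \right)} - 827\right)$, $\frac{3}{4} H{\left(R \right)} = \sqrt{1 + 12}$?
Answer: $\frac{3430992}{1225} + \frac{10508 \sqrt{13}}{3675} \approx 2811.1$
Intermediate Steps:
$Q{\left(b \right)} = \frac{1}{1225}$
$H{\left(R \right)} = \frac{4 \sqrt{13}}{3}$ ($H{\left(R \right)} = \frac{4 \sqrt{1 + 12}}{3} = \frac{4 \sqrt{13}}{3}$)
$E{\left(L \right)} = \left(-827 + \frac{4 \sqrt{13}}{3}\right) \left(857 + L\right)$ ($E{\left(L \right)} = \left(L + 857\right) \left(\frac{4 \sqrt{13}}{3} - 827\right) = \left(857 + L\right) \left(-827 + \frac{4 \sqrt{13}}{3}\right) = \left(-827 + \frac{4 \sqrt{13}}{3}\right) \left(857 + L\right)$)
$\frac{Q{\left(-670 \right)}}{\frac{1}{5603521 + E{\left(1770 \right)}}} = \frac{1}{1225 \frac{1}{5603521 + \left(-708739 - 1463790 + \frac{3428 \sqrt{13}}{3} + \frac{4}{3} \cdot 1770 \sqrt{13}\right)}} = \frac{1}{1225 \frac{1}{5603521 + \left(-708739 - 1463790 + \frac{3428 \sqrt{13}}{3} + 2360 \sqrt{13}\right)}} = \frac{1}{1225 \frac{1}{5603521 - \left(2172529 - \frac{10508 \sqrt{13}}{3}\right)}} = \frac{1}{1225 \frac{1}{3430992 + \frac{10508 \sqrt{13}}{3}}} = \frac{3430992 + \frac{10508 \sqrt{13}}{3}}{1225} = \frac{3430992}{1225} + \frac{10508 \sqrt{13}}{3675}$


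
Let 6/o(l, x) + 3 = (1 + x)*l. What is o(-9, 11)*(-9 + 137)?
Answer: -256/37 ≈ -6.9189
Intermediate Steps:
o(l, x) = 6/(-3 + l*(1 + x)) (o(l, x) = 6/(-3 + (1 + x)*l) = 6/(-3 + l*(1 + x)))
o(-9, 11)*(-9 + 137) = (6/(-3 - 9 - 9*11))*(-9 + 137) = (6/(-3 - 9 - 99))*128 = (6/(-111))*128 = (6*(-1/111))*128 = -2/37*128 = -256/37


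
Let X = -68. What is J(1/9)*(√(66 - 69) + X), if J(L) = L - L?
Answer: 0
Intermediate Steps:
J(L) = 0
J(1/9)*(√(66 - 69) + X) = 0*(√(66 - 69) - 68) = 0*(√(-3) - 68) = 0*(I*√3 - 68) = 0*(-68 + I*√3) = 0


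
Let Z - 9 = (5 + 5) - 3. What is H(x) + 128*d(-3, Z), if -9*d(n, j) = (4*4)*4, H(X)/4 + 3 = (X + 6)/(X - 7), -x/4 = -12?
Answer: -338356/369 ≈ -916.95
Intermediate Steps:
x = 48 (x = -4*(-12) = 48)
Z = 16 (Z = 9 + ((5 + 5) - 3) = 9 + (10 - 3) = 9 + 7 = 16)
H(X) = -12 + 4*(6 + X)/(-7 + X) (H(X) = -12 + 4*((X + 6)/(X - 7)) = -12 + 4*((6 + X)/(-7 + X)) = -12 + 4*(6 + X)/(-7 + X))
d(n, j) = -64/9 (d(n, j) = -4*4*4/9 = -16*4/9 = -⅑*64 = -64/9)
H(x) + 128*d(-3, Z) = 4*(27 - 2*48)/(-7 + 48) + 128*(-64/9) = 4*(27 - 96)/41 - 8192/9 = 4*(1/41)*(-69) - 8192/9 = -276/41 - 8192/9 = -338356/369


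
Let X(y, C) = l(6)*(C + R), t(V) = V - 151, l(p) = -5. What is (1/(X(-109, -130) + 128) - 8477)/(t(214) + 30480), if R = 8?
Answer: -6256025/22540734 ≈ -0.27754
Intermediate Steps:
t(V) = -151 + V
X(y, C) = -40 - 5*C (X(y, C) = -5*(C + 8) = -5*(8 + C) = -40 - 5*C)
(1/(X(-109, -130) + 128) - 8477)/(t(214) + 30480) = (1/((-40 - 5*(-130)) + 128) - 8477)/((-151 + 214) + 30480) = (1/((-40 + 650) + 128) - 8477)/(63 + 30480) = (1/(610 + 128) - 8477)/30543 = (1/738 - 8477)*(1/30543) = -6256025/738*1/30543 = -6256025/22540734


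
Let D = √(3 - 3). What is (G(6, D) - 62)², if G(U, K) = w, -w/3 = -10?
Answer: 1024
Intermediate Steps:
w = 30 (w = -3*(-10) = 30)
D = 0 (D = √0 = 0)
G(U, K) = 30
(G(6, D) - 62)² = (30 - 62)² = (-32)² = 1024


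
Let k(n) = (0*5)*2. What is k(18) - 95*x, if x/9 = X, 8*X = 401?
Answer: -342855/8 ≈ -42857.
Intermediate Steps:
X = 401/8 (X = (⅛)*401 = 401/8 ≈ 50.125)
k(n) = 0 (k(n) = 0*2 = 0)
x = 3609/8 (x = 9*(401/8) = 3609/8 ≈ 451.13)
k(18) - 95*x = 0 - 95*3609/8 = 0 - 342855/8 = -342855/8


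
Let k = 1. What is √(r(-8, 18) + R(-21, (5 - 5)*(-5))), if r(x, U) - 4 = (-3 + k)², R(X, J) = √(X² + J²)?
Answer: √29 ≈ 5.3852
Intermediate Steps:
R(X, J) = √(J² + X²)
r(x, U) = 8 (r(x, U) = 4 + (-3 + 1)² = 4 + (-2)² = 4 + 4 = 8)
√(r(-8, 18) + R(-21, (5 - 5)*(-5))) = √(8 + √(((5 - 5)*(-5))² + (-21)²)) = √(8 + √((0*(-5))² + 441)) = √(8 + √(0² + 441)) = √(8 + √(0 + 441)) = √(8 + √441) = √(8 + 21) = √29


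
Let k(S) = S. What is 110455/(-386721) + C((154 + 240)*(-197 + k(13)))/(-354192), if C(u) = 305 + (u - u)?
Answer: -13080075755/45657828144 ≈ -0.28648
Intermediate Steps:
C(u) = 305 (C(u) = 305 + 0 = 305)
110455/(-386721) + C((154 + 240)*(-197 + k(13)))/(-354192) = 110455/(-386721) + 305/(-354192) = 110455*(-1/386721) + 305*(-1/354192) = -110455/386721 - 305/354192 = -13080075755/45657828144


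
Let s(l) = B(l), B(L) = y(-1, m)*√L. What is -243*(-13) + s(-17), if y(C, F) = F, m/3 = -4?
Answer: 3159 - 12*I*√17 ≈ 3159.0 - 49.477*I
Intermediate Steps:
m = -12 (m = 3*(-4) = -12)
B(L) = -12*√L
s(l) = -12*√l
-243*(-13) + s(-17) = -243*(-13) - 12*I*√17 = 3159 - 12*I*√17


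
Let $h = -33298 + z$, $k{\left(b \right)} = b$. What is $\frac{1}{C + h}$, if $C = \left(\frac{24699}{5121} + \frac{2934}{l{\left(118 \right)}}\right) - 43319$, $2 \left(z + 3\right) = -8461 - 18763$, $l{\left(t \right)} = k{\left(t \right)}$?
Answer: $- \frac{100713}{9084545500} \approx -1.1086 \cdot 10^{-5}$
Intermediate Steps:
$l{\left(t \right)} = t$
$z = -13615$ ($z = -3 + \frac{-8461 - 18763}{2} = -3 + \frac{1}{2} \left(-27224\right) = -3 - 13612 = -13615$)
$C = - \frac{4359796531}{100713}$ ($C = \left(\frac{24699}{5121} + \frac{2934}{118}\right) - 43319 = \left(24699 \cdot \frac{1}{5121} + 2934 \cdot \frac{1}{118}\right) - 43319 = \left(\frac{8233}{1707} + \frac{1467}{59}\right) - 43319 = \frac{2989916}{100713} - 43319 = - \frac{4359796531}{100713} \approx -43289.0$)
$h = -46913$ ($h = -33298 - 13615 = -46913$)
$\frac{1}{C + h} = \frac{1}{- \frac{4359796531}{100713} - 46913} = \frac{1}{- \frac{9084545500}{100713}} = - \frac{100713}{9084545500}$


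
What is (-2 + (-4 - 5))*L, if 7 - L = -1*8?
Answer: -165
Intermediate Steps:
L = 15 (L = 7 - (-1)*8 = 7 - 1*(-8) = 7 + 8 = 15)
(-2 + (-4 - 5))*L = (-2 + (-4 - 5))*15 = (-2 - 9)*15 = -11*15 = -165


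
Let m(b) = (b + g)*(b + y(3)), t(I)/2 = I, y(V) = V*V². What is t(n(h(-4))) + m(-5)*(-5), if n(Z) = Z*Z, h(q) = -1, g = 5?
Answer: 2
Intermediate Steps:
y(V) = V³
n(Z) = Z²
t(I) = 2*I
m(b) = (5 + b)*(27 + b) (m(b) = (b + 5)*(b + 3³) = (5 + b)*(b + 27) = (5 + b)*(27 + b))
t(n(h(-4))) + m(-5)*(-5) = 2*(-1)² + (135 + (-5)² + 32*(-5))*(-5) = 2*1 + (135 + 25 - 160)*(-5) = 2 + 0*(-5) = 2 + 0 = 2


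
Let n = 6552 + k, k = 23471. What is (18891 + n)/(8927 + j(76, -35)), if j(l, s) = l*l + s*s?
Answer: 24457/7964 ≈ 3.0709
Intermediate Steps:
j(l, s) = l**2 + s**2
n = 30023 (n = 6552 + 23471 = 30023)
(18891 + n)/(8927 + j(76, -35)) = (18891 + 30023)/(8927 + (76**2 + (-35)**2)) = 48914/(8927 + (5776 + 1225)) = 48914/(8927 + 7001) = 48914/15928 = 48914*(1/15928) = 24457/7964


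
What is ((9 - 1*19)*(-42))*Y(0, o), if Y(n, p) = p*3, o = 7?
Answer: 8820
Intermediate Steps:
Y(n, p) = 3*p
((9 - 1*19)*(-42))*Y(0, o) = ((9 - 1*19)*(-42))*(3*7) = ((9 - 19)*(-42))*21 = -10*(-42)*21 = 420*21 = 8820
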